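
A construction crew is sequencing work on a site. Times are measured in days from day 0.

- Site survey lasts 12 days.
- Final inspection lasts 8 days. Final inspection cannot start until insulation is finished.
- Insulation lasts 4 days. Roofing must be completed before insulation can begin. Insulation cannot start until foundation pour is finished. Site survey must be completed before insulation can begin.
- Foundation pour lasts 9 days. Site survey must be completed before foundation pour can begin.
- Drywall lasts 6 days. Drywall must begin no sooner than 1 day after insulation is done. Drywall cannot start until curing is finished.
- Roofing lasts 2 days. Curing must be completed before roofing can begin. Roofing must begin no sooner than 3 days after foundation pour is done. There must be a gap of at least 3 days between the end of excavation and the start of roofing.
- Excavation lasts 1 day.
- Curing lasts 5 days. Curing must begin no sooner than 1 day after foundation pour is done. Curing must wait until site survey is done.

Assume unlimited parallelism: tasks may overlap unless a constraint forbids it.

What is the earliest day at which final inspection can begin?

Excavation can start immediately at day 0; it finishes at day 1.
Site survey has no prerequisites, so it starts at day 0 and finishes at day 12.
After site survey (finishes day 12), foundation pour can start at day 12 and finishes at day 21.
Curing has to wait for foundation pour (finishes day 21, plus 1-day gap → day 22); site survey (finishes day 12). The latest of these is day 22, so curing runs day 22 to 22 + 5 = day 27.
Roofing needs all of curing (finishes day 27); foundation pour (finishes day 21, plus 3-day gap → day 24); excavation (finishes day 1, plus 3-day gap → day 4). That puts its earliest start at day 27; it finishes at 27 + 2 = day 29.
For insulation: roofing (finishes day 29); foundation pour (finishes day 21); site survey (finishes day 12). Taking the maximum gives a start of day 29, and it finishes at 29 + 4 = day 33.
Final inspection waits on insulation (finishes day 33), so the earliest it can start is day 33.

33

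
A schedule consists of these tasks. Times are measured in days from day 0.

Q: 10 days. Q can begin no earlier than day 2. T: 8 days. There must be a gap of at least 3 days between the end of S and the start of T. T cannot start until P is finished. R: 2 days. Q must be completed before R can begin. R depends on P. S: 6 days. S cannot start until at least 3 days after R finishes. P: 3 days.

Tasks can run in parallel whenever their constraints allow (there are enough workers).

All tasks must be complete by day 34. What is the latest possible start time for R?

12

T has no dependents, so it just needs to finish by day 34. Starting by 34 − 8 = day 26 achieves that.
S must finish before T (must start by day 26, minus 3-day gap → day 23). With a 6-day duration, S must start by 23 − 6 = day 17.
Since S (must start by day 17, minus 3-day gap → day 14) depends on it, R must finish by day 14. Backing off its 2-day duration gives a latest start of day 12.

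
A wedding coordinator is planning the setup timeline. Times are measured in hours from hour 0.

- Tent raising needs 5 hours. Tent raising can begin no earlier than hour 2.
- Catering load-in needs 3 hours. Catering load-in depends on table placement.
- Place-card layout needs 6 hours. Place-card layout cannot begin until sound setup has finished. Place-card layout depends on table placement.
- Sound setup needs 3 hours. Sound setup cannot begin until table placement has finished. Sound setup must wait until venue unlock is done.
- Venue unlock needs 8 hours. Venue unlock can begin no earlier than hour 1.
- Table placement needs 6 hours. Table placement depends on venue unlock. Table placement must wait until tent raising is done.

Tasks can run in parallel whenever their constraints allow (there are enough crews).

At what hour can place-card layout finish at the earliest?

24

After its own release at hour 2, tent raising can start at hour 2 and finishes at hour 7.
After its own release at hour 1, venue unlock can start at hour 1 and finishes at hour 9.
For table placement: venue unlock (finishes hour 9); tent raising (finishes hour 7). Taking the maximum gives a start of hour 9, and it finishes at 9 + 6 = hour 15.
For sound setup: table placement (finishes hour 15); venue unlock (finishes hour 9). Taking the maximum gives a start of hour 15, and it finishes at 15 + 3 = hour 18.
Place-card layout needs all of sound setup (finishes hour 18); table placement (finishes hour 15). That puts its earliest start at hour 18; it finishes at 18 + 6 = hour 24.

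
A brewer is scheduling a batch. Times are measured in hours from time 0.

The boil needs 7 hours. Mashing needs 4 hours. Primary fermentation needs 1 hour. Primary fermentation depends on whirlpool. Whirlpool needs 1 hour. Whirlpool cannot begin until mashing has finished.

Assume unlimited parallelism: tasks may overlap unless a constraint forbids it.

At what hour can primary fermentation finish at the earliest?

Nothing blocks mashing, so it runs from hour 0 to hour 4.
Whirlpool waits on mashing (finishes hour 4), so it starts at hour 4 and finishes at 4 + 1 = hour 5.
After whirlpool (finishes hour 5), primary fermentation can start at hour 5 and finishes at hour 6.

6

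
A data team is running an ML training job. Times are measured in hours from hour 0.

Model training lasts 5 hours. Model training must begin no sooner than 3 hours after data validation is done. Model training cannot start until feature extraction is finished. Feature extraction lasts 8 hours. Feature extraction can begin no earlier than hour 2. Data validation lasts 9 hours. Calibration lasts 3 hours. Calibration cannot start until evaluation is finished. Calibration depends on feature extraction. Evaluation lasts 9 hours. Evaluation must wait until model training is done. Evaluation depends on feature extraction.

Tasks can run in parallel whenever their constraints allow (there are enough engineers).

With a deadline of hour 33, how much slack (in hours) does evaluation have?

4

Feature extraction waits on its own release at hour 2, so it starts at hour 2 and finishes at 2 + 8 = hour 10.
Data validation has no prerequisites, so it starts at hour 0 and finishes at hour 9.
For model training: data validation (finishes hour 9, plus 3-hour gap → hour 12); feature extraction (finishes hour 10). Taking the maximum gives a start of hour 12, and it finishes at 12 + 5 = hour 17.
Evaluation needs all of model training (finishes hour 17); feature extraction (finishes hour 10). That puts its earliest start at hour 17; it finishes at 17 + 9 = hour 26.

Working backward from the deadline:
Calibration has no dependents, so it just needs to finish by hour 33. Starting by 33 − 3 = hour 30 achieves that.
Since calibration (must start by hour 30) depends on it, evaluation must finish by hour 30. Backing off its 9-hour duration gives a latest start of hour 21.
So evaluation can start as early as hour 17 and as late as hour 21, giving 21 − 17 = 4 hours of slack.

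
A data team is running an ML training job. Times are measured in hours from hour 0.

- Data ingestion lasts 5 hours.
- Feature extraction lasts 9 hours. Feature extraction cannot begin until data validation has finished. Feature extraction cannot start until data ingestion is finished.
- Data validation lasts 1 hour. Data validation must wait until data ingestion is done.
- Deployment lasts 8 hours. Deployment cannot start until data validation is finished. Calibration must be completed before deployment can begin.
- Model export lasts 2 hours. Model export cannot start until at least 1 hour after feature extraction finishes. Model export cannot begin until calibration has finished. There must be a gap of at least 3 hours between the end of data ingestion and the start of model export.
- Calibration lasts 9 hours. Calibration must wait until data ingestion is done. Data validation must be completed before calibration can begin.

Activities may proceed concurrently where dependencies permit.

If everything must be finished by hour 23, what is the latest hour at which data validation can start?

Nothing follows model export; the deadline of hour 23 is its only limit. It must start by 23 − 2 = hour 21.
Since model export (must start by hour 21, minus 1-hour gap → hour 20) depends on it, feature extraction must finish by hour 20. Backing off its 9-hour duration gives a latest start of hour 11.
Deployment has no dependents, so it just needs to finish by hour 23. Starting by 23 − 8 = hour 15 achieves that.
Calibration feeds model export (must start by hour 21); deployment (must start by hour 15). Taking the minimum, calibration must finish by hour 15 and start by 15 − 9 = hour 6.
Data validation must finish in time for feature extraction (must start by hour 11); calibration (must start by hour 6); deployment (must start by hour 15). The tightest is hour 6, so data validation must start by 6 − 1 = hour 5.

5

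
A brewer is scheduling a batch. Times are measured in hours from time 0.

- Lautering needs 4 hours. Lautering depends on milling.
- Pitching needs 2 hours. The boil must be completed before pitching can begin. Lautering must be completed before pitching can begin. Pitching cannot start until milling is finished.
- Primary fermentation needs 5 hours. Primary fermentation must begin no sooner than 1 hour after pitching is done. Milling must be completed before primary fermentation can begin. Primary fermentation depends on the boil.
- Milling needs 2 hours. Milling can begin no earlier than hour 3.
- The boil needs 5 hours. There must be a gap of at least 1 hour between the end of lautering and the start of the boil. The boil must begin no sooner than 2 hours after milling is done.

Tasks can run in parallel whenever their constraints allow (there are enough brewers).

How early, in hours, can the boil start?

Milling waits on its own release at hour 3, so it starts at hour 3 and finishes at 3 + 2 = hour 5.
After milling (finishes hour 5), lautering can start at hour 5 and finishes at hour 9.
The boil waits on lautering (finishes hour 9, plus 1-hour gap → hour 10); milling (finishes hour 5, plus 2-hour gap → hour 7). The latest of these is hour 10, which is the earliest the boil can start.

10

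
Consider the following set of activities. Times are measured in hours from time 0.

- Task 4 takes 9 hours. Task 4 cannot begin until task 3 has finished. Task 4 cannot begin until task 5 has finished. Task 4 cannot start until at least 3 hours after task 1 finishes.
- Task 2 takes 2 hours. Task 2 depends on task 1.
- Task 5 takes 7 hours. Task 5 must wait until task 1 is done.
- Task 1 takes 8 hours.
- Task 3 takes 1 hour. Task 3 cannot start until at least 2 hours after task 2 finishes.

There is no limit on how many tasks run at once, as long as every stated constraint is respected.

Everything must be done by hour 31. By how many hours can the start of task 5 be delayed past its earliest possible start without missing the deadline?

Task 1 can start immediately at hour 0; it finishes at hour 8.
Task 5 cannot begin until task 1 (finishes hour 8). It runs from hour 8 to 8 + 7 = hour 15.

Working backward from the deadline:
Nothing follows task 4; the deadline of hour 31 is its only limit. It must start by 31 − 9 = hour 22.
Task 5 feeds into task 4 (must start by hour 22); so task 5 must finish by hour 22 and therefore start by hour 15.
So task 5 can start as early as hour 8 and as late as hour 15, giving 15 − 8 = 7 hours of slack.

7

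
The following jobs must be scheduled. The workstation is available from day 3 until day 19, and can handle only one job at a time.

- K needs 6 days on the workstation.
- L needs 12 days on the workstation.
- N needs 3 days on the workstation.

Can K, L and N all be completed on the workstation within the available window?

The workstation window is 19 − 3 = 16 days.
Running back to back, the jobs need 6 + 12 + 3 = 21 days on the workstation.
Since 21 > 16, they cannot all fit.

No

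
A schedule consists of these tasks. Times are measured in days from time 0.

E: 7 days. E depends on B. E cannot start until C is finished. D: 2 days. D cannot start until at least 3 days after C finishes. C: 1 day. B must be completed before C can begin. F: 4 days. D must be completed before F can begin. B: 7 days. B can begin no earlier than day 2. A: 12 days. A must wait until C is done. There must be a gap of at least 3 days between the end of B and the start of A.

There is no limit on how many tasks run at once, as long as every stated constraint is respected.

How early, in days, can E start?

10

B cannot begin until its own release at day 2. It runs from day 2 to 2 + 7 = day 9.
C cannot begin until B (finishes day 9). It runs from day 9 to 9 + 1 = day 10.
E waits on B (finishes day 9); C (finishes day 10). The latest of these is day 10, which is the earliest E can start.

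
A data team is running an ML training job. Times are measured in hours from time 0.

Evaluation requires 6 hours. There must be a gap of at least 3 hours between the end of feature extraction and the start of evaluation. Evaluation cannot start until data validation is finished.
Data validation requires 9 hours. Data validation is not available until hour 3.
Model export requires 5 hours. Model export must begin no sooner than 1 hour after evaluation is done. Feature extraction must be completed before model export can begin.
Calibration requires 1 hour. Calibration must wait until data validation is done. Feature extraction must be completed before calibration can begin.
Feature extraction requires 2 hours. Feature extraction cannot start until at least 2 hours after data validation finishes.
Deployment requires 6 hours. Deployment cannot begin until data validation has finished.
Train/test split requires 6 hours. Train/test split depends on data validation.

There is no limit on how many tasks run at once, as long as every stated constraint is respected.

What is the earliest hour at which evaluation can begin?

Data validation cannot begin until its own release at hour 3. It runs from hour 3 to 3 + 9 = hour 12.
After data validation (finishes hour 12, plus 2-hour gap → hour 14), feature extraction can start at hour 14 and finishes at hour 16.
Evaluation waits on feature extraction (finishes hour 16, plus 3-hour gap → hour 19); data validation (finishes hour 12). The latest of these is hour 19, which is the earliest evaluation can start.

19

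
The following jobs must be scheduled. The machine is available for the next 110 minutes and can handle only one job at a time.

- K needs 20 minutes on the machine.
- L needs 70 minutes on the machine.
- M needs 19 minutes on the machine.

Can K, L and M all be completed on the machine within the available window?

Yes

Running back to back, the jobs need 20 + 70 + 19 = 109 minutes on the machine.
Since 109 ≤ 110, they fit within the window.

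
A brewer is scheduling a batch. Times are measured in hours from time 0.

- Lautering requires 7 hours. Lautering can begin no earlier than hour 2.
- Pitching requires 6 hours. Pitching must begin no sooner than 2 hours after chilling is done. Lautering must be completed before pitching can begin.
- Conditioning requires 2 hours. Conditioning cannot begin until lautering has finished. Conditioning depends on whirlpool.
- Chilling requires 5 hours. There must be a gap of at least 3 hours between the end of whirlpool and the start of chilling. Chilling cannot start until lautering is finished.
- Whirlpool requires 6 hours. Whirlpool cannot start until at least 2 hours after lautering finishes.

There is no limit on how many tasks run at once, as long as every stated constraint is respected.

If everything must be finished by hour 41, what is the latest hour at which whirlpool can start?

19

Pitching has no dependents, so it just needs to finish by hour 41. Starting by 41 − 6 = hour 35 achieves that.
Chilling must finish before pitching (must start by hour 35, minus 2-hour gap → hour 33). With a 5-hour duration, chilling must start by 33 − 5 = hour 28.
Nothing follows conditioning; the deadline of hour 41 is its only limit. It must start by 41 − 2 = hour 39.
Whirlpool feeds chilling (must start by hour 28, minus 3-hour gap → hour 25); conditioning (must start by hour 39). Taking the minimum, whirlpool must finish by hour 25 and start by 25 − 6 = hour 19.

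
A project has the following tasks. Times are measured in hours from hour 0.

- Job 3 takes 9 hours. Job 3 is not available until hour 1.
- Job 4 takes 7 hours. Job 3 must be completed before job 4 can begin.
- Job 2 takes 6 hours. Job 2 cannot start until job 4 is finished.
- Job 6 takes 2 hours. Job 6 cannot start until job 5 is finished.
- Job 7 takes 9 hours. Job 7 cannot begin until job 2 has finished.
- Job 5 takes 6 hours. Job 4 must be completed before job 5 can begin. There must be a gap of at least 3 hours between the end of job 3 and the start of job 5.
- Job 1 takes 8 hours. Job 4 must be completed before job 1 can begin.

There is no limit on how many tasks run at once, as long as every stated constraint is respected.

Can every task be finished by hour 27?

No

Job 3 waits on its own release at hour 1, so it starts at hour 1 and finishes at 1 + 9 = hour 10.
After job 3 (finishes hour 10), job 4 can start at hour 10 and finishes at hour 17.
Job 5 has to wait for job 4 (finishes hour 17); job 3 (finishes hour 10, plus 3-hour gap → hour 13). The latest of these is hour 17, so job 5 runs hour 17 to 17 + 6 = hour 23.
Job 6 waits on job 5 (finishes hour 23), so it starts at hour 23 and finishes at 23 + 2 = hour 25.
Job 2 cannot begin until job 4 (finishes hour 17). It runs from hour 17 to 17 + 6 = hour 23.
After job 2 (finishes hour 23), job 7 can start at hour 23 and finishes at hour 32.
After job 4 (finishes hour 17), job 1 can start at hour 17 and finishes at hour 25.
The earliest everything can be done is hour 32, which is after the deadline of 27, so it is not possible.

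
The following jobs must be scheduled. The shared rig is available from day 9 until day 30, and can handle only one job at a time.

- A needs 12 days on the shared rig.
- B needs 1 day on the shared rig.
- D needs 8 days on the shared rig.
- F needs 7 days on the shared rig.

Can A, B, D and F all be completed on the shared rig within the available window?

The shared rig window is 30 − 9 = 21 days.
Running back to back, the jobs need 12 + 1 + 8 + 7 = 28 days on the shared rig.
Since 28 > 21, they cannot all fit.

No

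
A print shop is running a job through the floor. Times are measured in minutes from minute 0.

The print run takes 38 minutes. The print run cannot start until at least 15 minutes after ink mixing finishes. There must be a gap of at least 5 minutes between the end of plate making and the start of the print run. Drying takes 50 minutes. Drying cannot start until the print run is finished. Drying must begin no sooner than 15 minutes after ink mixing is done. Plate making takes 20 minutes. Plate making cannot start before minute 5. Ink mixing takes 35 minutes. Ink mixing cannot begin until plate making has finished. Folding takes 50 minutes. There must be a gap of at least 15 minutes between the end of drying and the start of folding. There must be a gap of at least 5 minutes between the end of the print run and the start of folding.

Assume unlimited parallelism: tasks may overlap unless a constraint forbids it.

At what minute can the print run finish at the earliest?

Plate making cannot begin until its own release at minute 5. It runs from minute 5 to 5 + 20 = minute 25.
Ink mixing cannot begin until plate making (finishes minute 25). It runs from minute 25 to 25 + 35 = minute 60.
The print run needs all of ink mixing (finishes minute 60, plus 15-minute gap → minute 75); plate making (finishes minute 25, plus 5-minute gap → minute 30). That puts its earliest start at minute 75; it finishes at 75 + 38 = minute 113.

113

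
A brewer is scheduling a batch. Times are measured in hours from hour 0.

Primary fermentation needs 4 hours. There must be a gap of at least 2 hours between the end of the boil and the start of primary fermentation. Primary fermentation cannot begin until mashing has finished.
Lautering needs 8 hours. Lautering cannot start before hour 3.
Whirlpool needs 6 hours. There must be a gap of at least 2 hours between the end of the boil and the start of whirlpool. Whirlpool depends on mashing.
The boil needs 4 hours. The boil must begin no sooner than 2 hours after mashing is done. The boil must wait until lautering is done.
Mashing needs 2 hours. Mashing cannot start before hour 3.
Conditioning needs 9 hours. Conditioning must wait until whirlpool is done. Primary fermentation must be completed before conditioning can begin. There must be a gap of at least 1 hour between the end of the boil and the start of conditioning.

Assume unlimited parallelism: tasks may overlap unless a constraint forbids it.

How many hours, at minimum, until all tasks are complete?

32

Lautering cannot begin until its own release at hour 3. It runs from hour 3 to 3 + 8 = hour 11.
Mashing cannot begin until its own release at hour 3. It runs from hour 3 to 3 + 2 = hour 5.
The boil has to wait for mashing (finishes hour 5, plus 2-hour gap → hour 7); lautering (finishes hour 11). The latest of these is hour 11, so the boil runs hour 11 to 11 + 4 = hour 15.
For primary fermentation: the boil (finishes hour 15, plus 2-hour gap → hour 17); mashing (finishes hour 5). Taking the maximum gives a start of hour 17, and it finishes at 17 + 4 = hour 21.
For whirlpool: the boil (finishes hour 15, plus 2-hour gap → hour 17); mashing (finishes hour 5). Taking the maximum gives a start of hour 17, and it finishes at 17 + 6 = hour 23.
Conditioning needs all of whirlpool (finishes hour 23); primary fermentation (finishes hour 21); the boil (finishes hour 15, plus 1-hour gap → hour 16). That puts its earliest start at hour 23; it finishes at 23 + 9 = hour 32.
All tasks are finished once the last one completes. Finish times: Mashing at 5, Lautering at 11, The boil at 15, Whirlpool at 23, Primary fermentation at 21, Conditioning at 32. The latest is hour 32.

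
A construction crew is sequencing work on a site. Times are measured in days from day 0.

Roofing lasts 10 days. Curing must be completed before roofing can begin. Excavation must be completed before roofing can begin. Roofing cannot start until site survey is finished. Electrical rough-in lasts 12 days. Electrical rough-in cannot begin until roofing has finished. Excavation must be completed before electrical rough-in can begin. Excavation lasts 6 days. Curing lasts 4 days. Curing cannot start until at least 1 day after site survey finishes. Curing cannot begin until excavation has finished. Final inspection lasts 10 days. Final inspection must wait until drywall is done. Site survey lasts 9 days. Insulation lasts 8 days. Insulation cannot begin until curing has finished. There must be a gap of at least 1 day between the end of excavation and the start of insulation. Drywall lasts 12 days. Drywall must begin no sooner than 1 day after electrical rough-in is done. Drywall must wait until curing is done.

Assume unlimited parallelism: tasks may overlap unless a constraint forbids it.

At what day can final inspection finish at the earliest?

Nothing blocks excavation, so it runs from day 0 to day 6.
Site survey can start immediately at day 0; it finishes at day 9.
Curing has to wait for site survey (finishes day 9, plus 1-day gap → day 10); excavation (finishes day 6). The latest of these is day 10, so curing runs day 10 to 10 + 4 = day 14.
For roofing: curing (finishes day 14); excavation (finishes day 6); site survey (finishes day 9). Taking the maximum gives a start of day 14, and it finishes at 14 + 10 = day 24.
Electrical rough-in has to wait for roofing (finishes day 24); excavation (finishes day 6). The latest of these is day 24, so electrical rough-in runs day 24 to 24 + 12 = day 36.
For drywall: electrical rough-in (finishes day 36, plus 1-day gap → day 37); curing (finishes day 14). Taking the maximum gives a start of day 37, and it finishes at 37 + 12 = day 49.
After drywall (finishes day 49), final inspection can start at day 49 and finishes at day 59.

59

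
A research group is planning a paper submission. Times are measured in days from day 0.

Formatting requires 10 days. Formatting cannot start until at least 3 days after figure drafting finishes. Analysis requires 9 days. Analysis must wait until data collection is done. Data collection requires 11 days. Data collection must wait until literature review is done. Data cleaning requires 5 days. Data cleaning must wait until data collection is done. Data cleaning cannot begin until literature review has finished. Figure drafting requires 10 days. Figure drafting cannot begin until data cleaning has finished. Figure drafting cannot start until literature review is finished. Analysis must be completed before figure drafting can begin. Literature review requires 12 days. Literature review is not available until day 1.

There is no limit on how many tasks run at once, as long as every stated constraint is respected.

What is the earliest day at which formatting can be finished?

56

Literature review cannot begin until its own release at day 1. It runs from day 1 to 1 + 12 = day 13.
After literature review (finishes day 13), data collection can start at day 13 and finishes at day 24.
After data collection (finishes day 24), analysis can start at day 24 and finishes at day 33.
For data cleaning: data collection (finishes day 24); literature review (finishes day 13). Taking the maximum gives a start of day 24, and it finishes at 24 + 5 = day 29.
Figure drafting needs all of data cleaning (finishes day 29); literature review (finishes day 13); analysis (finishes day 33). That puts its earliest start at day 33; it finishes at 33 + 10 = day 43.
Formatting waits on figure drafting (finishes day 43, plus 3-day gap → day 46), so it starts at day 46 and finishes at 46 + 10 = day 56.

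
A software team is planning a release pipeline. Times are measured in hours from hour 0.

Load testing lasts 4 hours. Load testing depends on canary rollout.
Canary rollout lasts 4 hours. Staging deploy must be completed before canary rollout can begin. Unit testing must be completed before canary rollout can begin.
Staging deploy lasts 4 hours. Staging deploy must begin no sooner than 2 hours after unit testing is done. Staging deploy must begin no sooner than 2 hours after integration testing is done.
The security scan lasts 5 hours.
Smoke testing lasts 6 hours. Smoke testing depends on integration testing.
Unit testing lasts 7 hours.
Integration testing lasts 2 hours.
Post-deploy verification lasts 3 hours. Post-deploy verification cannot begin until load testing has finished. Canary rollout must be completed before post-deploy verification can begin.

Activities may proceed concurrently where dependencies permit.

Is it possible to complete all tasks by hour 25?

Yes

The security scan has no prerequisites, so it starts at hour 0 and finishes at hour 5.
Integration testing has no prerequisites, so it starts at hour 0 and finishes at hour 2.
Smoke testing waits on integration testing (finishes hour 2), so it starts at hour 2 and finishes at 2 + 6 = hour 8.
Nothing blocks unit testing, so it runs from hour 0 to hour 7.
Staging deploy needs all of unit testing (finishes hour 7, plus 2-hour gap → hour 9); integration testing (finishes hour 2, plus 2-hour gap → hour 4). That puts its earliest start at hour 9; it finishes at 9 + 4 = hour 13.
Canary rollout has to wait for staging deploy (finishes hour 13); unit testing (finishes hour 7). The latest of these is hour 13, so canary rollout runs hour 13 to 13 + 4 = hour 17.
After canary rollout (finishes hour 17), load testing can start at hour 17 and finishes at hour 21.
Post-deploy verification needs all of load testing (finishes hour 21); canary rollout (finishes hour 17). That puts its earliest start at hour 21; it finishes at 21 + 3 = hour 24.
Every task is finished by hour 24, which is no later than the deadline of 25, so the schedule is feasible.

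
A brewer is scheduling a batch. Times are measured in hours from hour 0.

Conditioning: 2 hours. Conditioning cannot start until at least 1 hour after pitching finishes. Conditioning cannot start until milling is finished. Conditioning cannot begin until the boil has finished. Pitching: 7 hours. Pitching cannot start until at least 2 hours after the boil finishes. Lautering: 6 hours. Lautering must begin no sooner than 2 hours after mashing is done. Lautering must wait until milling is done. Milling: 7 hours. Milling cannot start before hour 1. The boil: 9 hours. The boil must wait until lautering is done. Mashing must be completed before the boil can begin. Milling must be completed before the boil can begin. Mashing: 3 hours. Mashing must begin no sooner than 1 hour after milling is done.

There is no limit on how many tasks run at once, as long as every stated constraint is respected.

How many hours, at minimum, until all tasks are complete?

41

After its own release at hour 1, milling can start at hour 1 and finishes at hour 8.
After milling (finishes hour 8, plus 1-hour gap → hour 9), mashing can start at hour 9 and finishes at hour 12.
For lautering: mashing (finishes hour 12, plus 2-hour gap → hour 14); milling (finishes hour 8). Taking the maximum gives a start of hour 14, and it finishes at 14 + 6 = hour 20.
For the boil: lautering (finishes hour 20); mashing (finishes hour 12); milling (finishes hour 8). Taking the maximum gives a start of hour 20, and it finishes at 20 + 9 = hour 29.
After the boil (finishes hour 29, plus 2-hour gap → hour 31), pitching can start at hour 31 and finishes at hour 38.
Conditioning needs all of pitching (finishes hour 38, plus 1-hour gap → hour 39); milling (finishes hour 8); the boil (finishes hour 29). That puts its earliest start at hour 39; it finishes at 39 + 2 = hour 41.
All tasks are finished once the last one completes. Finish times: Milling at 8, Mashing at 12, Lautering at 20, The boil at 29, Pitching at 38, Conditioning at 41. The latest is hour 41.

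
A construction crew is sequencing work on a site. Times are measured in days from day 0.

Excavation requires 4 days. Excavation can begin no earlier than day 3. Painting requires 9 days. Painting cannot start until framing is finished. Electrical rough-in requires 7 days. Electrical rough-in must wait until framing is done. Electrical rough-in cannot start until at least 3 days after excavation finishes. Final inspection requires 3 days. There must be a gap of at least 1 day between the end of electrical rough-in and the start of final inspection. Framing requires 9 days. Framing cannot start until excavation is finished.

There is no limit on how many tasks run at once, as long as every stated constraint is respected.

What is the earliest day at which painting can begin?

16

Excavation waits on its own release at day 3, so it starts at day 3 and finishes at 3 + 4 = day 7.
Framing cannot begin until excavation (finishes day 7). It runs from day 7 to 7 + 9 = day 16.
Painting waits on framing (finishes day 16), so the earliest it can start is day 16.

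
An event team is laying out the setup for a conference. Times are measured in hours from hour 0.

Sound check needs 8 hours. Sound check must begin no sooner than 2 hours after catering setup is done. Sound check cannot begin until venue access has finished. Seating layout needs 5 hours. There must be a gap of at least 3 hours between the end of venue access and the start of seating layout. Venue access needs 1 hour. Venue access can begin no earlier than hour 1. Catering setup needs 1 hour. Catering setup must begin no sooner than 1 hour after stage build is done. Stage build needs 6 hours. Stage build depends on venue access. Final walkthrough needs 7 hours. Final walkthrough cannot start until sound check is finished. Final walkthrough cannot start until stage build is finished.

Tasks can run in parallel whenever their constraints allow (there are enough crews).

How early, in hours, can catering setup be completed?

Venue access waits on its own release at hour 1, so it starts at hour 1 and finishes at 1 + 1 = hour 2.
After venue access (finishes hour 2), stage build can start at hour 2 and finishes at hour 8.
After stage build (finishes hour 8, plus 1-hour gap → hour 9), catering setup can start at hour 9 and finishes at hour 10.

10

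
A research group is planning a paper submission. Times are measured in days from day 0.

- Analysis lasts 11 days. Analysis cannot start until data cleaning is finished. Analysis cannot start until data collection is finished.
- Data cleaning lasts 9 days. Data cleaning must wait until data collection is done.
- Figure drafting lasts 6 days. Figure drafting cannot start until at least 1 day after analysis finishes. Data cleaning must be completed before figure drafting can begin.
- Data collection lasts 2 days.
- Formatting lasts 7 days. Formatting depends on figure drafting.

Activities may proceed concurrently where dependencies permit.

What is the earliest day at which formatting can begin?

29

Data collection has no prerequisites, so it starts at day 0 and finishes at day 2.
Data cleaning cannot begin until data collection (finishes day 2). It runs from day 2 to 2 + 9 = day 11.
For analysis: data cleaning (finishes day 11); data collection (finishes day 2). Taking the maximum gives a start of day 11, and it finishes at 11 + 11 = day 22.
For figure drafting: analysis (finishes day 22, plus 1-day gap → day 23); data cleaning (finishes day 11). Taking the maximum gives a start of day 23, and it finishes at 23 + 6 = day 29.
Formatting waits on figure drafting (finishes day 29), so the earliest it can start is day 29.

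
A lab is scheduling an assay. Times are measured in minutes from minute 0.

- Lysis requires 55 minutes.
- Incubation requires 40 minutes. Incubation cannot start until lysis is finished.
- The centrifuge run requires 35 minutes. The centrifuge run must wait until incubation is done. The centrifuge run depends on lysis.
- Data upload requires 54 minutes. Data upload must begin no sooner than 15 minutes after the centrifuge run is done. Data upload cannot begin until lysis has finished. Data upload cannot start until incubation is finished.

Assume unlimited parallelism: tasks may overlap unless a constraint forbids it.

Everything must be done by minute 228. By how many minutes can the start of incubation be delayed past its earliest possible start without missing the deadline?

29

Lysis can start immediately at minute 0; it finishes at minute 55.
Incubation cannot begin until lysis (finishes minute 55). It runs from minute 55 to 55 + 40 = minute 95.

Working backward from the deadline:
Nothing follows data upload; the deadline of minute 228 is its only limit. It must start by 228 − 54 = minute 174.
Since data upload (must start by minute 174, minus 15-minute gap → minute 159) depends on it, the centrifuge run must finish by minute 159. Backing off its 35-minute duration gives a latest start of minute 124.
Incubation feeds the centrifuge run (must start by minute 124); data upload (must start by minute 174). Taking the minimum, incubation must finish by minute 124 and start by 124 − 40 = minute 84.
So incubation can start as early as minute 55 and as late as minute 84, giving 84 − 55 = 29 minutes of slack.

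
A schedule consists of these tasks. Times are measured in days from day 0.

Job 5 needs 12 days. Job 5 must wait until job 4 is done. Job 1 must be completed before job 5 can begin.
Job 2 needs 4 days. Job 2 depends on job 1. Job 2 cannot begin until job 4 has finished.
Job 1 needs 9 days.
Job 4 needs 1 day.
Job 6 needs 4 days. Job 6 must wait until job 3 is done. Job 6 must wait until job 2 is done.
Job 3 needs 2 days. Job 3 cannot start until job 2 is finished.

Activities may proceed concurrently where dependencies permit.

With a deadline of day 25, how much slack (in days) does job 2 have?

Job 4 has no prerequisites, so it starts at day 0 and finishes at day 1.
Nothing blocks job 1, so it runs from day 0 to day 9.
Job 2 has to wait for job 1 (finishes day 9); job 4 (finishes day 1). The latest of these is day 9, so job 2 runs day 9 to 9 + 4 = day 13.

Working backward from the deadline:
Job 6 has no dependents, so it just needs to finish by day 25. Starting by 25 − 4 = day 21 achieves that.
Job 3 feeds into job 6 (must start by day 21); so job 3 must finish by day 21 and therefore start by day 19.
Job 2 must finish in time for job 3 (must start by day 19); job 6 (must start by day 21). The tightest is day 19, so job 2 must start by 19 − 4 = day 15.
So job 2 can start as early as day 9 and as late as day 15, giving 15 − 9 = 6 days of slack.

6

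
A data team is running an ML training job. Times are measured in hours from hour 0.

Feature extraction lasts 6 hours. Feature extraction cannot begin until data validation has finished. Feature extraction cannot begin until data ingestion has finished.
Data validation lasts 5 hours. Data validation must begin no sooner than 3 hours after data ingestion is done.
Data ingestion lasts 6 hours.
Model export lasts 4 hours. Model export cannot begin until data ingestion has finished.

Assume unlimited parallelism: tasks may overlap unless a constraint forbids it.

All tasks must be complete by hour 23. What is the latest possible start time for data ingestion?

To finish by hour 23, feature extraction (duration 6) must start no later than hour 17.
Since feature extraction (must start by hour 17) depends on it, data validation must finish by hour 17. Backing off its 5-hour duration gives a latest start of hour 12.
Model export has no dependents, so it just needs to finish by hour 23. Starting by 23 − 4 = hour 19 achieves that.
Data ingestion feeds data validation (must start by hour 12, minus 3-hour gap → hour 9); feature extraction (must start by hour 17); model export (must start by hour 19). Taking the minimum, data ingestion must finish by hour 9 and start by 9 − 6 = hour 3.

3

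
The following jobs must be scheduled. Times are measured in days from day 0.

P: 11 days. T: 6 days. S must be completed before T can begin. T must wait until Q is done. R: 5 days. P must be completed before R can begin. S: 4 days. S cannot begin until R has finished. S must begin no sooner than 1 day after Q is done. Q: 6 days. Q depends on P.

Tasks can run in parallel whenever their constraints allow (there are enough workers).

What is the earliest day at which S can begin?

18

P can start immediately at day 0; it finishes at day 11.
R waits on P (finishes day 11), so it starts at day 11 and finishes at 11 + 5 = day 16.
Q cannot begin until P (finishes day 11). It runs from day 11 to 11 + 6 = day 17.
S waits on R (finishes day 16); Q (finishes day 17, plus 1-day gap → day 18). The latest of these is day 18, which is the earliest S can start.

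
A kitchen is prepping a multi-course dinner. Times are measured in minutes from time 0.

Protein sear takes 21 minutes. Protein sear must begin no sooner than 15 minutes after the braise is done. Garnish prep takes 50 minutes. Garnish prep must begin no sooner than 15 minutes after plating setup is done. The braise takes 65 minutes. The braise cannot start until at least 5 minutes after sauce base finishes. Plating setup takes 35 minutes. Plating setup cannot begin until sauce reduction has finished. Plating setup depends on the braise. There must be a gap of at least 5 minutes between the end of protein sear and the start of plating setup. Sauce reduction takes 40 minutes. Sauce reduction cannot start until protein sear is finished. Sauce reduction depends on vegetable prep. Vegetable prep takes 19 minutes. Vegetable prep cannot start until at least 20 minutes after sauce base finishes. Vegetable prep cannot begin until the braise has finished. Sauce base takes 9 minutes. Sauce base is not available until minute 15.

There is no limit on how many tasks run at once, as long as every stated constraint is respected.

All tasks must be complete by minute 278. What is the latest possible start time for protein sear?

117

Garnish prep must finish by minute 278; it takes 50 minutes, so it must start by 278 − 50 = minute 228.
Plating setup feeds into garnish prep (must start by minute 228, minus 15-minute gap → minute 213); so plating setup must finish by minute 213 and therefore start by minute 178.
Sauce reduction must finish before plating setup (must start by minute 178). With a 40-minute duration, sauce reduction must start by 178 − 40 = minute 138.
Protein sear has several dependents: sauce reduction (must start by minute 138); plating setup (must start by minute 178, minus 5-minute gap → minute 173). The earliest of those limits is minute 138, so protein sear must start by 138 − 21 = minute 117.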